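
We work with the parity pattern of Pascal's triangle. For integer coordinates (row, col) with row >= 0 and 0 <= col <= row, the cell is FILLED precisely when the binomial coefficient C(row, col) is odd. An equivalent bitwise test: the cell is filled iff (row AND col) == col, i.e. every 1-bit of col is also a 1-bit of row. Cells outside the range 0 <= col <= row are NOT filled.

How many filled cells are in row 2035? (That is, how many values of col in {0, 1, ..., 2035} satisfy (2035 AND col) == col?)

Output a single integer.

2035 in binary = 11111110011
popcount(2035) = number of 1-bits in 11111110011 = 9
A col c satisfies (2035 AND c) == c iff every set bit of c is also set in 2035; each of the 9 set bits of 2035 can independently be on or off in c.
count = 2^9 = 512

Answer: 512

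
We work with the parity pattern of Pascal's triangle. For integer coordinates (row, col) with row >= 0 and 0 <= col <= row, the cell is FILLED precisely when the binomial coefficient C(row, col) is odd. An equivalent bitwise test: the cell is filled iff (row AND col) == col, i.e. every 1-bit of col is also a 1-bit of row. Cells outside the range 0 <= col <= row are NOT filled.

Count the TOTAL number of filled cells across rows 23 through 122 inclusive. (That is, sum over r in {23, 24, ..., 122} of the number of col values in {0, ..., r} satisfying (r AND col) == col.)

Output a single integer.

r23=10111 pc4: +16 =16
r24=11000 pc2: +4 =20
r25=11001 pc3: +8 =28
r26=11010 pc3: +8 =36
r27=11011 pc4: +16 =52
r28=11100 pc3: +8 =60
r29=11101 pc4: +16 =76
r30=11110 pc4: +16 =92
r31=11111 pc5: +32 =124
r32=100000 pc1: +2 =126
r33=100001 pc2: +4 =130
r34=100010 pc2: +4 =134
r35=100011 pc3: +8 =142
r36=100100 pc2: +4 =146
r37=100101 pc3: +8 =154
r38=100110 pc3: +8 =162
r39=100111 pc4: +16 =178
r40=101000 pc2: +4 =182
r41=101001 pc3: +8 =190
r42=101010 pc3: +8 =198
r43=101011 pc4: +16 =214
r44=101100 pc3: +8 =222
r45=101101 pc4: +16 =238
r46=101110 pc4: +16 =254
r47=101111 pc5: +32 =286
r48=110000 pc2: +4 =290
r49=110001 pc3: +8 =298
r50=110010 pc3: +8 =306
r51=110011 pc4: +16 =322
r52=110100 pc3: +8 =330
r53=110101 pc4: +16 =346
r54=110110 pc4: +16 =362
r55=110111 pc5: +32 =394
r56=111000 pc3: +8 =402
r57=111001 pc4: +16 =418
r58=111010 pc4: +16 =434
r59=111011 pc5: +32 =466
r60=111100 pc4: +16 =482
r61=111101 pc5: +32 =514
r62=111110 pc5: +32 =546
r63=111111 pc6: +64 =610
r64=1000000 pc1: +2 =612
r65=1000001 pc2: +4 =616
r66=1000010 pc2: +4 =620
r67=1000011 pc3: +8 =628
r68=1000100 pc2: +4 =632
r69=1000101 pc3: +8 =640
r70=1000110 pc3: +8 =648
r71=1000111 pc4: +16 =664
r72=1001000 pc2: +4 =668
r73=1001001 pc3: +8 =676
r74=1001010 pc3: +8 =684
r75=1001011 pc4: +16 =700
r76=1001100 pc3: +8 =708
r77=1001101 pc4: +16 =724
r78=1001110 pc4: +16 =740
r79=1001111 pc5: +32 =772
r80=1010000 pc2: +4 =776
r81=1010001 pc3: +8 =784
r82=1010010 pc3: +8 =792
r83=1010011 pc4: +16 =808
r84=1010100 pc3: +8 =816
r85=1010101 pc4: +16 =832
r86=1010110 pc4: +16 =848
r87=1010111 pc5: +32 =880
r88=1011000 pc3: +8 =888
r89=1011001 pc4: +16 =904
r90=1011010 pc4: +16 =920
r91=1011011 pc5: +32 =952
r92=1011100 pc4: +16 =968
r93=1011101 pc5: +32 =1000
r94=1011110 pc5: +32 =1032
r95=1011111 pc6: +64 =1096
r96=1100000 pc2: +4 =1100
r97=1100001 pc3: +8 =1108
r98=1100010 pc3: +8 =1116
r99=1100011 pc4: +16 =1132
r100=1100100 pc3: +8 =1140
r101=1100101 pc4: +16 =1156
r102=1100110 pc4: +16 =1172
r103=1100111 pc5: +32 =1204
r104=1101000 pc3: +8 =1212
r105=1101001 pc4: +16 =1228
r106=1101010 pc4: +16 =1244
r107=1101011 pc5: +32 =1276
r108=1101100 pc4: +16 =1292
r109=1101101 pc5: +32 =1324
r110=1101110 pc5: +32 =1356
r111=1101111 pc6: +64 =1420
r112=1110000 pc3: +8 =1428
r113=1110001 pc4: +16 =1444
r114=1110010 pc4: +16 =1460
r115=1110011 pc5: +32 =1492
r116=1110100 pc4: +16 =1508
r117=1110101 pc5: +32 =1540
r118=1110110 pc5: +32 =1572
r119=1110111 pc6: +64 =1636
r120=1111000 pc4: +16 =1652
r121=1111001 pc5: +32 =1684
r122=1111010 pc5: +32 =1716

Answer: 1716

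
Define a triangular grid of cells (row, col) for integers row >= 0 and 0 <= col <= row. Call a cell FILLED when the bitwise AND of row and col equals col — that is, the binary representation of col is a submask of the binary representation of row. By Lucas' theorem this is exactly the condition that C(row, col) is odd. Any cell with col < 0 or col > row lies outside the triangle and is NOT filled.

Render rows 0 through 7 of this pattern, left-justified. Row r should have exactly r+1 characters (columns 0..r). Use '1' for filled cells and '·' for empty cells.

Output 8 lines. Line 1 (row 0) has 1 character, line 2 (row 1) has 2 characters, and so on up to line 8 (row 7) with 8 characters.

r0=0: 1
r1=1: 11
r2=10: 1·1
r3=11: 1111
r4=100: 1···1
r5=101: 11··11
r6=110: 1·1·1·1
r7=111: 11111111

Answer: 1
11
1·1
1111
1···1
11··11
1·1·1·1
11111111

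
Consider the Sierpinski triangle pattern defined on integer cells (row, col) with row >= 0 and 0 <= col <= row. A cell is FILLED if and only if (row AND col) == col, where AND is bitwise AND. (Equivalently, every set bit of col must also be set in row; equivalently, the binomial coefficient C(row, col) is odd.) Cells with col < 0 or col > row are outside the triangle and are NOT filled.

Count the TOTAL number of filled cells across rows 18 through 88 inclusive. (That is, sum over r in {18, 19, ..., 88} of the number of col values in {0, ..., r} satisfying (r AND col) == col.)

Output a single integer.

r18=10010 pc2: +4 =4
r19=10011 pc3: +8 =12
r20=10100 pc2: +4 =16
r21=10101 pc3: +8 =24
r22=10110 pc3: +8 =32
r23=10111 pc4: +16 =48
r24=11000 pc2: +4 =52
r25=11001 pc3: +8 =60
r26=11010 pc3: +8 =68
r27=11011 pc4: +16 =84
r28=11100 pc3: +8 =92
r29=11101 pc4: +16 =108
r30=11110 pc4: +16 =124
r31=11111 pc5: +32 =156
r32=100000 pc1: +2 =158
r33=100001 pc2: +4 =162
r34=100010 pc2: +4 =166
r35=100011 pc3: +8 =174
r36=100100 pc2: +4 =178
r37=100101 pc3: +8 =186
r38=100110 pc3: +8 =194
r39=100111 pc4: +16 =210
r40=101000 pc2: +4 =214
r41=101001 pc3: +8 =222
r42=101010 pc3: +8 =230
r43=101011 pc4: +16 =246
r44=101100 pc3: +8 =254
r45=101101 pc4: +16 =270
r46=101110 pc4: +16 =286
r47=101111 pc5: +32 =318
r48=110000 pc2: +4 =322
r49=110001 pc3: +8 =330
r50=110010 pc3: +8 =338
r51=110011 pc4: +16 =354
r52=110100 pc3: +8 =362
r53=110101 pc4: +16 =378
r54=110110 pc4: +16 =394
r55=110111 pc5: +32 =426
r56=111000 pc3: +8 =434
r57=111001 pc4: +16 =450
r58=111010 pc4: +16 =466
r59=111011 pc5: +32 =498
r60=111100 pc4: +16 =514
r61=111101 pc5: +32 =546
r62=111110 pc5: +32 =578
r63=111111 pc6: +64 =642
r64=1000000 pc1: +2 =644
r65=1000001 pc2: +4 =648
r66=1000010 pc2: +4 =652
r67=1000011 pc3: +8 =660
r68=1000100 pc2: +4 =664
r69=1000101 pc3: +8 =672
r70=1000110 pc3: +8 =680
r71=1000111 pc4: +16 =696
r72=1001000 pc2: +4 =700
r73=1001001 pc3: +8 =708
r74=1001010 pc3: +8 =716
r75=1001011 pc4: +16 =732
r76=1001100 pc3: +8 =740
r77=1001101 pc4: +16 =756
r78=1001110 pc4: +16 =772
r79=1001111 pc5: +32 =804
r80=1010000 pc2: +4 =808
r81=1010001 pc3: +8 =816
r82=1010010 pc3: +8 =824
r83=1010011 pc4: +16 =840
r84=1010100 pc3: +8 =848
r85=1010101 pc4: +16 =864
r86=1010110 pc4: +16 =880
r87=1010111 pc5: +32 =912
r88=1011000 pc3: +8 =920

Answer: 920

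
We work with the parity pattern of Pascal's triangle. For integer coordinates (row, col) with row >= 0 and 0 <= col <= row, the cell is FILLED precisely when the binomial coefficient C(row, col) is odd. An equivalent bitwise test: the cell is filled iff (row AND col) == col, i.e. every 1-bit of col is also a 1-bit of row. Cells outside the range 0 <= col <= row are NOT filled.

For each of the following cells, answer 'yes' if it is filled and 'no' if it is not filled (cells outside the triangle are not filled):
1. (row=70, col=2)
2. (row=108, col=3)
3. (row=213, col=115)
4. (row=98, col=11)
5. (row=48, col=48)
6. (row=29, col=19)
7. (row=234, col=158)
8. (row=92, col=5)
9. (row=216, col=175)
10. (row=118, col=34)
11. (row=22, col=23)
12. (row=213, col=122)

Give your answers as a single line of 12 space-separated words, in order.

Answer: yes no no no yes no no no no yes no no

Derivation:
(70,2): row=0b1000110, col=0b10, row AND col = 0b10 = 2; 2 == 2 -> filled
(108,3): row=0b1101100, col=0b11, row AND col = 0b0 = 0; 0 != 3 -> empty
(213,115): row=0b11010101, col=0b1110011, row AND col = 0b1010001 = 81; 81 != 115 -> empty
(98,11): row=0b1100010, col=0b1011, row AND col = 0b10 = 2; 2 != 11 -> empty
(48,48): row=0b110000, col=0b110000, row AND col = 0b110000 = 48; 48 == 48 -> filled
(29,19): row=0b11101, col=0b10011, row AND col = 0b10001 = 17; 17 != 19 -> empty
(234,158): row=0b11101010, col=0b10011110, row AND col = 0b10001010 = 138; 138 != 158 -> empty
(92,5): row=0b1011100, col=0b101, row AND col = 0b100 = 4; 4 != 5 -> empty
(216,175): row=0b11011000, col=0b10101111, row AND col = 0b10001000 = 136; 136 != 175 -> empty
(118,34): row=0b1110110, col=0b100010, row AND col = 0b100010 = 34; 34 == 34 -> filled
(22,23): col outside [0, 22] -> not filled
(213,122): row=0b11010101, col=0b1111010, row AND col = 0b1010000 = 80; 80 != 122 -> empty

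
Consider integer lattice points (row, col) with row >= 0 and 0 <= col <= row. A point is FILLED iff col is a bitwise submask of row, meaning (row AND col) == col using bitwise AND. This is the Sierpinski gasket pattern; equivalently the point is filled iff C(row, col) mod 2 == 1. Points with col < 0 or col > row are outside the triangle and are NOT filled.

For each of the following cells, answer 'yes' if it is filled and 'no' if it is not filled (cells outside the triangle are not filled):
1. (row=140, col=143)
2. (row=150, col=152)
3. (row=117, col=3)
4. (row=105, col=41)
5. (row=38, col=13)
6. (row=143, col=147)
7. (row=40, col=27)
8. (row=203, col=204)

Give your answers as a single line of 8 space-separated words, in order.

(140,143): col outside [0, 140] -> not filled
(150,152): col outside [0, 150] -> not filled
(117,3): row=0b1110101, col=0b11, row AND col = 0b1 = 1; 1 != 3 -> empty
(105,41): row=0b1101001, col=0b101001, row AND col = 0b101001 = 41; 41 == 41 -> filled
(38,13): row=0b100110, col=0b1101, row AND col = 0b100 = 4; 4 != 13 -> empty
(143,147): col outside [0, 143] -> not filled
(40,27): row=0b101000, col=0b11011, row AND col = 0b1000 = 8; 8 != 27 -> empty
(203,204): col outside [0, 203] -> not filled

Answer: no no no yes no no no no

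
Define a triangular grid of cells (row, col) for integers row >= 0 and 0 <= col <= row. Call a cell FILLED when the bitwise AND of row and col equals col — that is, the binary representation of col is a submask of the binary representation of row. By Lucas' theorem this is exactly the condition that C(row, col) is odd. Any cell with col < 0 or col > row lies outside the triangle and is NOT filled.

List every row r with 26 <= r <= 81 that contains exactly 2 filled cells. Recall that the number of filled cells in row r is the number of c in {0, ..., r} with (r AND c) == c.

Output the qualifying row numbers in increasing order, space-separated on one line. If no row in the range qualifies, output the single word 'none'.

Row r has 2^popcount(r) filled cells, so we need popcount(r) = log2(2) = 1.
Scan r = 26..81 and keep those with exactly 1 one-bits:
r=26=11010 popcount=3 -> skip
r=27=11011 popcount=4 -> skip
r=28=11100 popcount=3 -> skip
r=29=11101 popcount=4 -> skip
r=30=11110 popcount=4 -> skip
r=31=11111 popcount=5 -> skip
r=32=100000 popcount=1 -> KEEP
r=33=100001 popcount=2 -> skip
r=34=100010 popcount=2 -> skip
r=35=100011 popcount=3 -> skip
r=36=100100 popcount=2 -> skip
r=37=100101 popcount=3 -> skip
r=38=100110 popcount=3 -> skip
r=39=100111 popcount=4 -> skip
r=40=101000 popcount=2 -> skip
r=41=101001 popcount=3 -> skip
r=42=101010 popcount=3 -> skip
r=43=101011 popcount=4 -> skip
r=44=101100 popcount=3 -> skip
r=45=101101 popcount=4 -> skip
r=46=101110 popcount=4 -> skip
r=47=101111 popcount=5 -> skip
r=48=110000 popcount=2 -> skip
r=49=110001 popcount=3 -> skip
r=50=110010 popcount=3 -> skip
r=51=110011 popcount=4 -> skip
r=52=110100 popcount=3 -> skip
r=53=110101 popcount=4 -> skip
r=54=110110 popcount=4 -> skip
r=55=110111 popcount=5 -> skip
r=56=111000 popcount=3 -> skip
r=57=111001 popcount=4 -> skip
r=58=111010 popcount=4 -> skip
r=59=111011 popcount=5 -> skip
r=60=111100 popcount=4 -> skip
r=61=111101 popcount=5 -> skip
r=62=111110 popcount=5 -> skip
r=63=111111 popcount=6 -> skip
r=64=1000000 popcount=1 -> KEEP
r=65=1000001 popcount=2 -> skip
r=66=1000010 popcount=2 -> skip
r=67=1000011 popcount=3 -> skip
r=68=1000100 popcount=2 -> skip
r=69=1000101 popcount=3 -> skip
r=70=1000110 popcount=3 -> skip
r=71=1000111 popcount=4 -> skip
r=72=1001000 popcount=2 -> skip
r=73=1001001 popcount=3 -> skip
r=74=1001010 popcount=3 -> skip
r=75=1001011 popcount=4 -> skip
r=76=1001100 popcount=3 -> skip
r=77=1001101 popcount=4 -> skip
r=78=1001110 popcount=4 -> skip
r=79=1001111 popcount=5 -> skip
r=80=1010000 popcount=2 -> skip
r=81=1010001 popcount=3 -> skip
Kept rows: 32 64

Answer: 32 64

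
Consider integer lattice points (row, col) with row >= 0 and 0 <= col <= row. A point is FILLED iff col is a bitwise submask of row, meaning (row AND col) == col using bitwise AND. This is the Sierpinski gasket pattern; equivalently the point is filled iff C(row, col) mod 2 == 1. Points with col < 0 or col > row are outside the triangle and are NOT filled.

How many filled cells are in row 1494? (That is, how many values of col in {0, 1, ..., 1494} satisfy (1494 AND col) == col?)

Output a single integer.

1494 in binary = 10111010110
popcount(1494) = number of 1-bits in 10111010110 = 7
A col c satisfies (1494 AND c) == c iff every set bit of c is also set in 1494; each of the 7 set bits of 1494 can independently be on or off in c.
count = 2^7 = 128

Answer: 128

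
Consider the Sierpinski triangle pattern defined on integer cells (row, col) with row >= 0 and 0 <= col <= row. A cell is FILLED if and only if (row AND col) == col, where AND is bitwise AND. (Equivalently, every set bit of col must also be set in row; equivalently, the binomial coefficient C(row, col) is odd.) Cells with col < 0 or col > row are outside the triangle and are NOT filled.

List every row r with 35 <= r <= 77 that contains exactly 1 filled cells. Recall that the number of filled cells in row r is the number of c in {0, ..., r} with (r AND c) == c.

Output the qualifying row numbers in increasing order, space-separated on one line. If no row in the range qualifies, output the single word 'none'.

Answer: none

Derivation:
Row r has 2^popcount(r) filled cells, so we need popcount(r) = log2(1) = 0.
Scan r = 35..77 and keep those with exactly 0 one-bits:
r=35=100011 popcount=3 -> skip
r=36=100100 popcount=2 -> skip
r=37=100101 popcount=3 -> skip
r=38=100110 popcount=3 -> skip
r=39=100111 popcount=4 -> skip
r=40=101000 popcount=2 -> skip
r=41=101001 popcount=3 -> skip
r=42=101010 popcount=3 -> skip
r=43=101011 popcount=4 -> skip
r=44=101100 popcount=3 -> skip
r=45=101101 popcount=4 -> skip
r=46=101110 popcount=4 -> skip
r=47=101111 popcount=5 -> skip
r=48=110000 popcount=2 -> skip
r=49=110001 popcount=3 -> skip
r=50=110010 popcount=3 -> skip
r=51=110011 popcount=4 -> skip
r=52=110100 popcount=3 -> skip
r=53=110101 popcount=4 -> skip
r=54=110110 popcount=4 -> skip
r=55=110111 popcount=5 -> skip
r=56=111000 popcount=3 -> skip
r=57=111001 popcount=4 -> skip
r=58=111010 popcount=4 -> skip
r=59=111011 popcount=5 -> skip
r=60=111100 popcount=4 -> skip
r=61=111101 popcount=5 -> skip
r=62=111110 popcount=5 -> skip
r=63=111111 popcount=6 -> skip
r=64=1000000 popcount=1 -> skip
r=65=1000001 popcount=2 -> skip
r=66=1000010 popcount=2 -> skip
r=67=1000011 popcount=3 -> skip
r=68=1000100 popcount=2 -> skip
r=69=1000101 popcount=3 -> skip
r=70=1000110 popcount=3 -> skip
r=71=1000111 popcount=4 -> skip
r=72=1001000 popcount=2 -> skip
r=73=1001001 popcount=3 -> skip
r=74=1001010 popcount=3 -> skip
r=75=1001011 popcount=4 -> skip
r=76=1001100 popcount=3 -> skip
r=77=1001101 popcount=4 -> skip
Kept rows: none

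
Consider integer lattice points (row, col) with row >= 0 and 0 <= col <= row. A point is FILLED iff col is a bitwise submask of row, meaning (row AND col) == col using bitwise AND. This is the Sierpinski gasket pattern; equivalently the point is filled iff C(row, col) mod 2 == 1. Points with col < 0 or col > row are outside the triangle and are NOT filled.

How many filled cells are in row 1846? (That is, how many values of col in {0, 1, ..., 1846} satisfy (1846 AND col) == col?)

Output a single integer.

Answer: 128

Derivation:
1846 in binary = 11100110110
popcount(1846) = number of 1-bits in 11100110110 = 7
A col c satisfies (1846 AND c) == c iff every set bit of c is also set in 1846; each of the 7 set bits of 1846 can independently be on or off in c.
count = 2^7 = 128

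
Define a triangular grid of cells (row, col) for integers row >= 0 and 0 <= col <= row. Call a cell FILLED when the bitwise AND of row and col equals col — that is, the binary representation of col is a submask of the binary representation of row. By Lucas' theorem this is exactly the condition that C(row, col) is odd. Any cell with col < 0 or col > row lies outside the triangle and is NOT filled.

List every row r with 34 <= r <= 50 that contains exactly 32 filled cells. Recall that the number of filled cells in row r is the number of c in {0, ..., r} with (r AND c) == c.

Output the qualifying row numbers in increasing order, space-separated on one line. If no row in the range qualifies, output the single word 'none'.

Answer: 47

Derivation:
Row r has 2^popcount(r) filled cells, so we need popcount(r) = log2(32) = 5.
Scan r = 34..50 and keep those with exactly 5 one-bits:
r=34=100010 popcount=2 -> skip
r=35=100011 popcount=3 -> skip
r=36=100100 popcount=2 -> skip
r=37=100101 popcount=3 -> skip
r=38=100110 popcount=3 -> skip
r=39=100111 popcount=4 -> skip
r=40=101000 popcount=2 -> skip
r=41=101001 popcount=3 -> skip
r=42=101010 popcount=3 -> skip
r=43=101011 popcount=4 -> skip
r=44=101100 popcount=3 -> skip
r=45=101101 popcount=4 -> skip
r=46=101110 popcount=4 -> skip
r=47=101111 popcount=5 -> KEEP
r=48=110000 popcount=2 -> skip
r=49=110001 popcount=3 -> skip
r=50=110010 popcount=3 -> skip
Kept rows: 47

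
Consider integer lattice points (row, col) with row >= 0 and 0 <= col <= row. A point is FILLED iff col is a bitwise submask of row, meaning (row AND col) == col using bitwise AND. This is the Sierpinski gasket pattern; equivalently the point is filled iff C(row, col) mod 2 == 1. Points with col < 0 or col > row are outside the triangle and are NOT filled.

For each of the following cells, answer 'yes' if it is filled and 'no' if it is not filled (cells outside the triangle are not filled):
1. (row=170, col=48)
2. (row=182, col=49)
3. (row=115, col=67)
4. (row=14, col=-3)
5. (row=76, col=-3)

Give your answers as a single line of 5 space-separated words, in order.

Answer: no no yes no no

Derivation:
(170,48): row=0b10101010, col=0b110000, row AND col = 0b100000 = 32; 32 != 48 -> empty
(182,49): row=0b10110110, col=0b110001, row AND col = 0b110000 = 48; 48 != 49 -> empty
(115,67): row=0b1110011, col=0b1000011, row AND col = 0b1000011 = 67; 67 == 67 -> filled
(14,-3): col outside [0, 14] -> not filled
(76,-3): col outside [0, 76] -> not filled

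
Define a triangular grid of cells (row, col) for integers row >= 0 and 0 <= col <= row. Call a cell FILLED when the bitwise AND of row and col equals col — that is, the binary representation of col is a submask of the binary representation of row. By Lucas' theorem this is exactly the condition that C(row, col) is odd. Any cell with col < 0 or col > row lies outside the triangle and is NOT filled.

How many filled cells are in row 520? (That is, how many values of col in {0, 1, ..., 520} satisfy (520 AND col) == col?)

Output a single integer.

520 in binary = 1000001000
popcount(520) = number of 1-bits in 1000001000 = 2
A col c satisfies (520 AND c) == c iff every set bit of c is also set in 520; each of the 2 set bits of 520 can independently be on or off in c.
count = 2^2 = 4

Answer: 4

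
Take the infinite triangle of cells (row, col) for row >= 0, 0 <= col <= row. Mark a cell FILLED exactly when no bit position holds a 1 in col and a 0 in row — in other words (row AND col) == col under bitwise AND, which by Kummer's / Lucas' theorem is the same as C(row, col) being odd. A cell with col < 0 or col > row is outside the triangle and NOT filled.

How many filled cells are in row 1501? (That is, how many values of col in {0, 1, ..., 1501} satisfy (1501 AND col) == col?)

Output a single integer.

1501 in binary = 10111011101
popcount(1501) = number of 1-bits in 10111011101 = 8
A col c satisfies (1501 AND c) == c iff every set bit of c is also set in 1501; each of the 8 set bits of 1501 can independently be on or off in c.
count = 2^8 = 256

Answer: 256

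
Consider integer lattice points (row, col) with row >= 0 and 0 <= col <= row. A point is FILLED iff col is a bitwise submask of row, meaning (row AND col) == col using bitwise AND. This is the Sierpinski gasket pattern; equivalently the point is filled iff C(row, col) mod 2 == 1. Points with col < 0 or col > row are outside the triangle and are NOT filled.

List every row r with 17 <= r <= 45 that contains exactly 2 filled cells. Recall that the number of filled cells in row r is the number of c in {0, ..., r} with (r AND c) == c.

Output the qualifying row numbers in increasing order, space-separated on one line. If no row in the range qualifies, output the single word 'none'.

Answer: 32

Derivation:
Row r has 2^popcount(r) filled cells, so we need popcount(r) = log2(2) = 1.
Scan r = 17..45 and keep those with exactly 1 one-bits:
r=17=10001 popcount=2 -> skip
r=18=10010 popcount=2 -> skip
r=19=10011 popcount=3 -> skip
r=20=10100 popcount=2 -> skip
r=21=10101 popcount=3 -> skip
r=22=10110 popcount=3 -> skip
r=23=10111 popcount=4 -> skip
r=24=11000 popcount=2 -> skip
r=25=11001 popcount=3 -> skip
r=26=11010 popcount=3 -> skip
r=27=11011 popcount=4 -> skip
r=28=11100 popcount=3 -> skip
r=29=11101 popcount=4 -> skip
r=30=11110 popcount=4 -> skip
r=31=11111 popcount=5 -> skip
r=32=100000 popcount=1 -> KEEP
r=33=100001 popcount=2 -> skip
r=34=100010 popcount=2 -> skip
r=35=100011 popcount=3 -> skip
r=36=100100 popcount=2 -> skip
r=37=100101 popcount=3 -> skip
r=38=100110 popcount=3 -> skip
r=39=100111 popcount=4 -> skip
r=40=101000 popcount=2 -> skip
r=41=101001 popcount=3 -> skip
r=42=101010 popcount=3 -> skip
r=43=101011 popcount=4 -> skip
r=44=101100 popcount=3 -> skip
r=45=101101 popcount=4 -> skip
Kept rows: 32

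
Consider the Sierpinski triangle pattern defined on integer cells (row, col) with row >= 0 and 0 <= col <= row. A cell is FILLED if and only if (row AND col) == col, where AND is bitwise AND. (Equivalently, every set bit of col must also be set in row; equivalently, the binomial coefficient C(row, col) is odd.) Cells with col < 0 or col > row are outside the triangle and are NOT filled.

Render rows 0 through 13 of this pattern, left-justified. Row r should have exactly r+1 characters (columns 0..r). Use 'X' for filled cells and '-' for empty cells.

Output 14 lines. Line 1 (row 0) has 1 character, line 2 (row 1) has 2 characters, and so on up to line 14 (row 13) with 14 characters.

r0=0: X
r1=1: XX
r2=10: X-X
r3=11: XXXX
r4=100: X---X
r5=101: XX--XX
r6=110: X-X-X-X
r7=111: XXXXXXXX
r8=1000: X-------X
r9=1001: XX------XX
r10=1010: X-X-----X-X
r11=1011: XXXX----XXXX
r12=1100: X---X---X---X
r13=1101: XX--XX--XX--XX

Answer: X
XX
X-X
XXXX
X---X
XX--XX
X-X-X-X
XXXXXXXX
X-------X
XX------XX
X-X-----X-X
XXXX----XXXX
X---X---X---X
XX--XX--XX--XX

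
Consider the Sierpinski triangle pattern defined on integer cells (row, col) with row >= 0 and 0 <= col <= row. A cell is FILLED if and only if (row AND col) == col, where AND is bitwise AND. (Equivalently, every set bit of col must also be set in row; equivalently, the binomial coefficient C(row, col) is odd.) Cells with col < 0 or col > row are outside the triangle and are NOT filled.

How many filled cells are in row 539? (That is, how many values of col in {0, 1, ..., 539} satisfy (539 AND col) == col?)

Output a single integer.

Answer: 32

Derivation:
539 in binary = 1000011011
popcount(539) = number of 1-bits in 1000011011 = 5
A col c satisfies (539 AND c) == c iff every set bit of c is also set in 539; each of the 5 set bits of 539 can independently be on or off in c.
count = 2^5 = 32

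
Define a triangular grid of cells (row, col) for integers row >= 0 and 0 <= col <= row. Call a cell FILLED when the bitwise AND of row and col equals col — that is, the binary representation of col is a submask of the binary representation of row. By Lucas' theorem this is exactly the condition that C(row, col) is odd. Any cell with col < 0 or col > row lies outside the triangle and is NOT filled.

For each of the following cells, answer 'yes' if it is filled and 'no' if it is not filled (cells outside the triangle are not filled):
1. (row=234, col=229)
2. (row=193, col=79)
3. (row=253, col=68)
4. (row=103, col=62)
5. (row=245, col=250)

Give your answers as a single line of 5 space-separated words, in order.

Answer: no no yes no no

Derivation:
(234,229): row=0b11101010, col=0b11100101, row AND col = 0b11100000 = 224; 224 != 229 -> empty
(193,79): row=0b11000001, col=0b1001111, row AND col = 0b1000001 = 65; 65 != 79 -> empty
(253,68): row=0b11111101, col=0b1000100, row AND col = 0b1000100 = 68; 68 == 68 -> filled
(103,62): row=0b1100111, col=0b111110, row AND col = 0b100110 = 38; 38 != 62 -> empty
(245,250): col outside [0, 245] -> not filled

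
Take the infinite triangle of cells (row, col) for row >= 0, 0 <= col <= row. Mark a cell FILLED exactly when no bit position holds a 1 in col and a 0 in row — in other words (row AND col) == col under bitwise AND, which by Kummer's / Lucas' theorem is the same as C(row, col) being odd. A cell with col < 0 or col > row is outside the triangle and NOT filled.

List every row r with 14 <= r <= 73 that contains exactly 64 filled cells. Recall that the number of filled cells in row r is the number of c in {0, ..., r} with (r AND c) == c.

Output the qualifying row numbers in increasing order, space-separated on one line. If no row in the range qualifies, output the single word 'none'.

Answer: 63

Derivation:
Row r has 2^popcount(r) filled cells, so we need popcount(r) = log2(64) = 6.
Scan r = 14..73 and keep those with exactly 6 one-bits:
r=14=1110 popcount=3 -> skip
r=15=1111 popcount=4 -> skip
r=16=10000 popcount=1 -> skip
r=17=10001 popcount=2 -> skip
r=18=10010 popcount=2 -> skip
r=19=10011 popcount=3 -> skip
r=20=10100 popcount=2 -> skip
r=21=10101 popcount=3 -> skip
r=22=10110 popcount=3 -> skip
r=23=10111 popcount=4 -> skip
r=24=11000 popcount=2 -> skip
r=25=11001 popcount=3 -> skip
r=26=11010 popcount=3 -> skip
r=27=11011 popcount=4 -> skip
r=28=11100 popcount=3 -> skip
r=29=11101 popcount=4 -> skip
r=30=11110 popcount=4 -> skip
r=31=11111 popcount=5 -> skip
r=32=100000 popcount=1 -> skip
r=33=100001 popcount=2 -> skip
r=34=100010 popcount=2 -> skip
r=35=100011 popcount=3 -> skip
r=36=100100 popcount=2 -> skip
r=37=100101 popcount=3 -> skip
r=38=100110 popcount=3 -> skip
r=39=100111 popcount=4 -> skip
r=40=101000 popcount=2 -> skip
r=41=101001 popcount=3 -> skip
r=42=101010 popcount=3 -> skip
r=43=101011 popcount=4 -> skip
r=44=101100 popcount=3 -> skip
r=45=101101 popcount=4 -> skip
r=46=101110 popcount=4 -> skip
r=47=101111 popcount=5 -> skip
r=48=110000 popcount=2 -> skip
r=49=110001 popcount=3 -> skip
r=50=110010 popcount=3 -> skip
r=51=110011 popcount=4 -> skip
r=52=110100 popcount=3 -> skip
r=53=110101 popcount=4 -> skip
r=54=110110 popcount=4 -> skip
r=55=110111 popcount=5 -> skip
r=56=111000 popcount=3 -> skip
r=57=111001 popcount=4 -> skip
r=58=111010 popcount=4 -> skip
r=59=111011 popcount=5 -> skip
r=60=111100 popcount=4 -> skip
r=61=111101 popcount=5 -> skip
r=62=111110 popcount=5 -> skip
r=63=111111 popcount=6 -> KEEP
r=64=1000000 popcount=1 -> skip
r=65=1000001 popcount=2 -> skip
r=66=1000010 popcount=2 -> skip
r=67=1000011 popcount=3 -> skip
r=68=1000100 popcount=2 -> skip
r=69=1000101 popcount=3 -> skip
r=70=1000110 popcount=3 -> skip
r=71=1000111 popcount=4 -> skip
r=72=1001000 popcount=2 -> skip
r=73=1001001 popcount=3 -> skip
Kept rows: 63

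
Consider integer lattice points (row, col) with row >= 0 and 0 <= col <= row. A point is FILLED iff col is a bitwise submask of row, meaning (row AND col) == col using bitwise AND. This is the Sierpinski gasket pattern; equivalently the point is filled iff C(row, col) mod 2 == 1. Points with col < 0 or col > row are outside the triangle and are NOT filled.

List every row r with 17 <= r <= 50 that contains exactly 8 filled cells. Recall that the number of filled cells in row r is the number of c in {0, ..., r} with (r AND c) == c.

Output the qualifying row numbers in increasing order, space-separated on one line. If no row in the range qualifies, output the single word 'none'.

Row r has 2^popcount(r) filled cells, so we need popcount(r) = log2(8) = 3.
Scan r = 17..50 and keep those with exactly 3 one-bits:
r=17=10001 popcount=2 -> skip
r=18=10010 popcount=2 -> skip
r=19=10011 popcount=3 -> KEEP
r=20=10100 popcount=2 -> skip
r=21=10101 popcount=3 -> KEEP
r=22=10110 popcount=3 -> KEEP
r=23=10111 popcount=4 -> skip
r=24=11000 popcount=2 -> skip
r=25=11001 popcount=3 -> KEEP
r=26=11010 popcount=3 -> KEEP
r=27=11011 popcount=4 -> skip
r=28=11100 popcount=3 -> KEEP
r=29=11101 popcount=4 -> skip
r=30=11110 popcount=4 -> skip
r=31=11111 popcount=5 -> skip
r=32=100000 popcount=1 -> skip
r=33=100001 popcount=2 -> skip
r=34=100010 popcount=2 -> skip
r=35=100011 popcount=3 -> KEEP
r=36=100100 popcount=2 -> skip
r=37=100101 popcount=3 -> KEEP
r=38=100110 popcount=3 -> KEEP
r=39=100111 popcount=4 -> skip
r=40=101000 popcount=2 -> skip
r=41=101001 popcount=3 -> KEEP
r=42=101010 popcount=3 -> KEEP
r=43=101011 popcount=4 -> skip
r=44=101100 popcount=3 -> KEEP
r=45=101101 popcount=4 -> skip
r=46=101110 popcount=4 -> skip
r=47=101111 popcount=5 -> skip
r=48=110000 popcount=2 -> skip
r=49=110001 popcount=3 -> KEEP
r=50=110010 popcount=3 -> KEEP
Kept rows: 19 21 22 25 26 28 35 37 38 41 42 44 49 50

Answer: 19 21 22 25 26 28 35 37 38 41 42 44 49 50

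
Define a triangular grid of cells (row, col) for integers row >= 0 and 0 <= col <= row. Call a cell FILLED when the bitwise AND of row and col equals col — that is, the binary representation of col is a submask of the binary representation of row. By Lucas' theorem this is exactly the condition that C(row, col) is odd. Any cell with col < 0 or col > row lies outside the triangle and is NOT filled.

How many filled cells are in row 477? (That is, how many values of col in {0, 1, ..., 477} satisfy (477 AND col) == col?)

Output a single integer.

477 in binary = 111011101
popcount(477) = number of 1-bits in 111011101 = 7
A col c satisfies (477 AND c) == c iff every set bit of c is also set in 477; each of the 7 set bits of 477 can independently be on or off in c.
count = 2^7 = 128

Answer: 128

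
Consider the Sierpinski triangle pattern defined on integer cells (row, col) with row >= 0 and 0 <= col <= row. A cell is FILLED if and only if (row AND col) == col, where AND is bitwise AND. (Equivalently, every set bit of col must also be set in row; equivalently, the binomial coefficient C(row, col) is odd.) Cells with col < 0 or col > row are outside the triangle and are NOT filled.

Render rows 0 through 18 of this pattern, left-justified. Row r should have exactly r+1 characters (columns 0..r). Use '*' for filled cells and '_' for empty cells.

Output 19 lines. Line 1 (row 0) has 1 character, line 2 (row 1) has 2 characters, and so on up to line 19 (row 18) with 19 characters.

r0=0: *
r1=1: **
r2=10: *_*
r3=11: ****
r4=100: *___*
r5=101: **__**
r6=110: *_*_*_*
r7=111: ********
r8=1000: *_______*
r9=1001: **______**
r10=1010: *_*_____*_*
r11=1011: ****____****
r12=1100: *___*___*___*
r13=1101: **__**__**__**
r14=1110: *_*_*_*_*_*_*_*
r15=1111: ****************
r16=10000: *_______________*
r17=10001: **______________**
r18=10010: *_*_____________*_*

Answer: *
**
*_*
****
*___*
**__**
*_*_*_*
********
*_______*
**______**
*_*_____*_*
****____****
*___*___*___*
**__**__**__**
*_*_*_*_*_*_*_*
****************
*_______________*
**______________**
*_*_____________*_*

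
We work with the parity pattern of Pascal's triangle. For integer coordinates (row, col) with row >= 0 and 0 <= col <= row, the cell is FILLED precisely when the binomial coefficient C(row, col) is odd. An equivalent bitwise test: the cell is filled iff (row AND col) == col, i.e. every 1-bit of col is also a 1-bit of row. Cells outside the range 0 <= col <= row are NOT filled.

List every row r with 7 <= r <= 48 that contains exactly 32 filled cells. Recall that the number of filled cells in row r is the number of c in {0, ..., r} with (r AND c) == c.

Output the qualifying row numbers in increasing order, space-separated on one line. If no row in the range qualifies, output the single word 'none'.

Answer: 31 47

Derivation:
Row r has 2^popcount(r) filled cells, so we need popcount(r) = log2(32) = 5.
Scan r = 7..48 and keep those with exactly 5 one-bits:
r=7=111 popcount=3 -> skip
r=8=1000 popcount=1 -> skip
r=9=1001 popcount=2 -> skip
r=10=1010 popcount=2 -> skip
r=11=1011 popcount=3 -> skip
r=12=1100 popcount=2 -> skip
r=13=1101 popcount=3 -> skip
r=14=1110 popcount=3 -> skip
r=15=1111 popcount=4 -> skip
r=16=10000 popcount=1 -> skip
r=17=10001 popcount=2 -> skip
r=18=10010 popcount=2 -> skip
r=19=10011 popcount=3 -> skip
r=20=10100 popcount=2 -> skip
r=21=10101 popcount=3 -> skip
r=22=10110 popcount=3 -> skip
r=23=10111 popcount=4 -> skip
r=24=11000 popcount=2 -> skip
r=25=11001 popcount=3 -> skip
r=26=11010 popcount=3 -> skip
r=27=11011 popcount=4 -> skip
r=28=11100 popcount=3 -> skip
r=29=11101 popcount=4 -> skip
r=30=11110 popcount=4 -> skip
r=31=11111 popcount=5 -> KEEP
r=32=100000 popcount=1 -> skip
r=33=100001 popcount=2 -> skip
r=34=100010 popcount=2 -> skip
r=35=100011 popcount=3 -> skip
r=36=100100 popcount=2 -> skip
r=37=100101 popcount=3 -> skip
r=38=100110 popcount=3 -> skip
r=39=100111 popcount=4 -> skip
r=40=101000 popcount=2 -> skip
r=41=101001 popcount=3 -> skip
r=42=101010 popcount=3 -> skip
r=43=101011 popcount=4 -> skip
r=44=101100 popcount=3 -> skip
r=45=101101 popcount=4 -> skip
r=46=101110 popcount=4 -> skip
r=47=101111 popcount=5 -> KEEP
r=48=110000 popcount=2 -> skip
Kept rows: 31 47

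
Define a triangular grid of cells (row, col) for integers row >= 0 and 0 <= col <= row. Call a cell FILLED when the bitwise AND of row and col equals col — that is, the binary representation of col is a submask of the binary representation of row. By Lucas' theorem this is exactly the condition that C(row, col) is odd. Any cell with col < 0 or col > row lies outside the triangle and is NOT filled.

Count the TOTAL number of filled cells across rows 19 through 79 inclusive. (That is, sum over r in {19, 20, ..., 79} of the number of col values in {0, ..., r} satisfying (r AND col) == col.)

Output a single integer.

r19=10011 pc3: +8 =8
r20=10100 pc2: +4 =12
r21=10101 pc3: +8 =20
r22=10110 pc3: +8 =28
r23=10111 pc4: +16 =44
r24=11000 pc2: +4 =48
r25=11001 pc3: +8 =56
r26=11010 pc3: +8 =64
r27=11011 pc4: +16 =80
r28=11100 pc3: +8 =88
r29=11101 pc4: +16 =104
r30=11110 pc4: +16 =120
r31=11111 pc5: +32 =152
r32=100000 pc1: +2 =154
r33=100001 pc2: +4 =158
r34=100010 pc2: +4 =162
r35=100011 pc3: +8 =170
r36=100100 pc2: +4 =174
r37=100101 pc3: +8 =182
r38=100110 pc3: +8 =190
r39=100111 pc4: +16 =206
r40=101000 pc2: +4 =210
r41=101001 pc3: +8 =218
r42=101010 pc3: +8 =226
r43=101011 pc4: +16 =242
r44=101100 pc3: +8 =250
r45=101101 pc4: +16 =266
r46=101110 pc4: +16 =282
r47=101111 pc5: +32 =314
r48=110000 pc2: +4 =318
r49=110001 pc3: +8 =326
r50=110010 pc3: +8 =334
r51=110011 pc4: +16 =350
r52=110100 pc3: +8 =358
r53=110101 pc4: +16 =374
r54=110110 pc4: +16 =390
r55=110111 pc5: +32 =422
r56=111000 pc3: +8 =430
r57=111001 pc4: +16 =446
r58=111010 pc4: +16 =462
r59=111011 pc5: +32 =494
r60=111100 pc4: +16 =510
r61=111101 pc5: +32 =542
r62=111110 pc5: +32 =574
r63=111111 pc6: +64 =638
r64=1000000 pc1: +2 =640
r65=1000001 pc2: +4 =644
r66=1000010 pc2: +4 =648
r67=1000011 pc3: +8 =656
r68=1000100 pc2: +4 =660
r69=1000101 pc3: +8 =668
r70=1000110 pc3: +8 =676
r71=1000111 pc4: +16 =692
r72=1001000 pc2: +4 =696
r73=1001001 pc3: +8 =704
r74=1001010 pc3: +8 =712
r75=1001011 pc4: +16 =728
r76=1001100 pc3: +8 =736
r77=1001101 pc4: +16 =752
r78=1001110 pc4: +16 =768
r79=1001111 pc5: +32 =800

Answer: 800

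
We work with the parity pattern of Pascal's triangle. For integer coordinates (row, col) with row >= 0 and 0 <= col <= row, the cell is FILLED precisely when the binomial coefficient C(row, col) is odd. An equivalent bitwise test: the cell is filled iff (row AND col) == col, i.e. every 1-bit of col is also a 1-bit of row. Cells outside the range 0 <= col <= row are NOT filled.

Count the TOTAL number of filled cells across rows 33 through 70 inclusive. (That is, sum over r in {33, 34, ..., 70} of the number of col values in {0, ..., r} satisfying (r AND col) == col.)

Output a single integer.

Answer: 522

Derivation:
r33=100001 pc2: +4 =4
r34=100010 pc2: +4 =8
r35=100011 pc3: +8 =16
r36=100100 pc2: +4 =20
r37=100101 pc3: +8 =28
r38=100110 pc3: +8 =36
r39=100111 pc4: +16 =52
r40=101000 pc2: +4 =56
r41=101001 pc3: +8 =64
r42=101010 pc3: +8 =72
r43=101011 pc4: +16 =88
r44=101100 pc3: +8 =96
r45=101101 pc4: +16 =112
r46=101110 pc4: +16 =128
r47=101111 pc5: +32 =160
r48=110000 pc2: +4 =164
r49=110001 pc3: +8 =172
r50=110010 pc3: +8 =180
r51=110011 pc4: +16 =196
r52=110100 pc3: +8 =204
r53=110101 pc4: +16 =220
r54=110110 pc4: +16 =236
r55=110111 pc5: +32 =268
r56=111000 pc3: +8 =276
r57=111001 pc4: +16 =292
r58=111010 pc4: +16 =308
r59=111011 pc5: +32 =340
r60=111100 pc4: +16 =356
r61=111101 pc5: +32 =388
r62=111110 pc5: +32 =420
r63=111111 pc6: +64 =484
r64=1000000 pc1: +2 =486
r65=1000001 pc2: +4 =490
r66=1000010 pc2: +4 =494
r67=1000011 pc3: +8 =502
r68=1000100 pc2: +4 =506
r69=1000101 pc3: +8 =514
r70=1000110 pc3: +8 =522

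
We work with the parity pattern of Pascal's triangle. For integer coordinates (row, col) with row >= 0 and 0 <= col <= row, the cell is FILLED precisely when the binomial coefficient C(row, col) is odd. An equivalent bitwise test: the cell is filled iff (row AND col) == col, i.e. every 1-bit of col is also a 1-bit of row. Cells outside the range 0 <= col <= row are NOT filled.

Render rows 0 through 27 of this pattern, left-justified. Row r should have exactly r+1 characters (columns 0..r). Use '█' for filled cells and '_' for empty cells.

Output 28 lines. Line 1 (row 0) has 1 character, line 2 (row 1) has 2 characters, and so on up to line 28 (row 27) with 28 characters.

r0=0: █
r1=1: ██
r2=10: █_█
r3=11: ████
r4=100: █___█
r5=101: ██__██
r6=110: █_█_█_█
r7=111: ████████
r8=1000: █_______█
r9=1001: ██______██
r10=1010: █_█_____█_█
r11=1011: ████____████
r12=1100: █___█___█___█
r13=1101: ██__██__██__██
r14=1110: █_█_█_█_█_█_█_█
r15=1111: ████████████████
r16=10000: █_______________█
r17=10001: ██______________██
r18=10010: █_█_____________█_█
r19=10011: ████____________████
r20=10100: █___█___________█___█
r21=10101: ██__██__________██__██
r22=10110: █_█_█_█_________█_█_█_█
r23=10111: ████████________████████
r24=11000: █_______█_______█_______█
r25=11001: ██______██______██______██
r26=11010: █_█_____█_█_____█_█_____█_█
r27=11011: ████____████____████____████

Answer: █
██
█_█
████
█___█
██__██
█_█_█_█
████████
█_______█
██______██
█_█_____█_█
████____████
█___█___█___█
██__██__██__██
█_█_█_█_█_█_█_█
████████████████
█_______________█
██______________██
█_█_____________█_█
████____________████
█___█___________█___█
██__██__________██__██
█_█_█_█_________█_█_█_█
████████________████████
█_______█_______█_______█
██______██______██______██
█_█_____█_█_____█_█_____█_█
████____████____████____████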